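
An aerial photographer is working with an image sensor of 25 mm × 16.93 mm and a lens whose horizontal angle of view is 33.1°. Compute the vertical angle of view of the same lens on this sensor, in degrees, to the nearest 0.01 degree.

22.76°

From the horizontal AOV: f = 25 / (2·tan(16.55°)) = 25 / 0.59433 ≈ 42.0645 mm.
Vertical AOV = 2·arctan(16.93 / (2 × 42.0645)) = 2·arctan(0.20124) ≈ 22.7563°.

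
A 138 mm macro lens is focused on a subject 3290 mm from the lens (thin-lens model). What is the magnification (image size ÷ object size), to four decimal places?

Thin lens: 1/f = 1/dₒ + 1/dᵢ → 1/dᵢ = 1/138 − 1/3290 = 0.0069424 mm⁻¹, so dᵢ ≈ 144.0419 mm.
Magnification m = dᵢ/dₒ = 144.0419/3290 ≈ 0.04378.

0.0438×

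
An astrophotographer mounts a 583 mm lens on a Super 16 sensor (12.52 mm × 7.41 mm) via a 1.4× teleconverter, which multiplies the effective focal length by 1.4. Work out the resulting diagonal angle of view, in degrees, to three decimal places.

1.021°

Effective focal length f = 583 × 1.4 = 816.2 mm.
Sensor diagonal = √(12.52² + 7.41²) = √211.6585 ≈ 14.5485 mm.
α = 2·arctan(14.548 / (2 × 816.2)) = 2·arctan(0.00891) ≈ 1.0213°.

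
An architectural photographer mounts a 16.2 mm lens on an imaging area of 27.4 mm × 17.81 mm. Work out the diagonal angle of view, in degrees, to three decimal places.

Sensor diagonal = √(27.4² + 17.81²) = √1067.9561 ≈ 32.6796 mm.
Angle of view α = 2·arctan(d/2f) with d = 32.6796 mm and f = 16.2 mm.
d/2f = 1.00863; arctan(1.00863) ≈ 45.2462°, so α ≈ 90.4923°.

90.492°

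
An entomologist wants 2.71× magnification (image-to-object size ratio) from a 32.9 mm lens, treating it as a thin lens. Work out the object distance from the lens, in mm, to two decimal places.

45.04 mm

With m = dᵢ/dₒ and 1/f = 1/dₒ + 1/dᵢ, substituting dᵢ = m·dₒ gives 1/f = (1 + 1/m)/dₒ, hence dₒ = f·(1 + 1/m).
dₒ = 32.9 × (1 + 1/2.71) = 32.9 × 1.36900 ≈ 45.040 mm.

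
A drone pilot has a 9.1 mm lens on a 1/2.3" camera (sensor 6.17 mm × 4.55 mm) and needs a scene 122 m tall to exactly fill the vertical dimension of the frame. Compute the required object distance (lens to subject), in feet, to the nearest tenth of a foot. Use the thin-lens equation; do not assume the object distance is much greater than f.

W: 122 m = 122000 mm.
Magnification m = h/W = dᵢ/dₒ; combined with 1/f = 1/dₒ + 1/dᵢ this gives dₒ = f·(1 + W/h).
dₒ = 9.1 mm × (1 + 122000/4.55) = 9.1 × 26814.1868 ≈ 244009.100 mm = 244009.100/304.8 ft = 800.555 ft.

800.6 ft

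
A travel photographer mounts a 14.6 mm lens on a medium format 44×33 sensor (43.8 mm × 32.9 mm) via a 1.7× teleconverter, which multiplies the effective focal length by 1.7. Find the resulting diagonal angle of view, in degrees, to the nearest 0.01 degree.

95.64°

Effective focal length f = 14.6 × 1.7 = 24.82 mm.
Sensor diagonal = √(43.8² + 32.9²) = √3000.8500 ≈ 54.7800 mm.
α = 2·arctan(54.780 / (2 × 24.82)) = 2·arctan(1.10355) ≈ 95.6362°.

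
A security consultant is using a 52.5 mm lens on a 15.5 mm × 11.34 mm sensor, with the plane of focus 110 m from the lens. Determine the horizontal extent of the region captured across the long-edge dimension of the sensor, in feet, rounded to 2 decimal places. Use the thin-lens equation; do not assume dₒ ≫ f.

dₒ: 110 m = 110000 mm.
Similar triangles through the lens centre give W/dₒ = w/dᵢ; with 1/f = 1/dₒ + 1/dᵢ this gives W = w·(dₒ − f)/f.
W = 15.5 mm × (110000 − 52.5) / 52.5 = 15.5 × 2094.2381 ≈ 32460.690 mm = 32460.690/304.8 ft = 106.498 ft.

106.50 ft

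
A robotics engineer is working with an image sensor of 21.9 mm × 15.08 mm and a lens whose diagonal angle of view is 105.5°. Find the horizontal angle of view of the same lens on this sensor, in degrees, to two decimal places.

Sensor diagonal = √(21.9² + 15.08²) = √707.0164 ≈ 26.5898 mm.
From the diagonal AOV: f = 26.5898 / (2·tan(52.75°)) = 26.5898 / 2.63013 ≈ 10.1097 mm.
Horizontal AOV = 2·arctan(21.9 / (2 × 10.1097)) = 2·arctan(1.08312) ≈ 94.5701°.

94.57°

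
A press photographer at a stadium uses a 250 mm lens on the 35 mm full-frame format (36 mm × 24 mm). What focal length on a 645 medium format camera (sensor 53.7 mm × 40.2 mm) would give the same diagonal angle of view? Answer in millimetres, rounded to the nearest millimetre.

Sensor diagonal = √(36² + 24²) = √1872.0000 ≈ 43.2666 mm.
Sensor diagonal = √(53.7² + 40.2²) = √4499.7300 ≈ 67.0800 mm.
Equal angle of view means equal diagonal/f ratio, so f₂ = f₁ · (diagonal₂/diagonal₁) = 250 × 67.0800/43.2666.
f₂ = 250 × 1.55039 ≈ 387.597 mm.

388 mm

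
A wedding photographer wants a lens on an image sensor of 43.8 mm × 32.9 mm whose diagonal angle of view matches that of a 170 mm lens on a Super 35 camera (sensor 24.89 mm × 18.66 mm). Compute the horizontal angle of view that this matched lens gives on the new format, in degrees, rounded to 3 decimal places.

Sensor diagonal = √(24.89² + 18.66²) = √967.7077 ≈ 31.1080 mm.
Sensor diagonal = √(43.8² + 32.9²) = √3000.8500 ≈ 54.7800 mm.
Equal diagonal AOV ⇒ f₂ = f₁ · 54.7800/31.1080 = 170 × 1.76096 ≈ 299.3636 mm.
Horizontal AOV on the new format = 2·arctan(43.8 / (2 × 299.3636)) = 2·arctan(0.07316) ≈ 8.3681°.

8.368°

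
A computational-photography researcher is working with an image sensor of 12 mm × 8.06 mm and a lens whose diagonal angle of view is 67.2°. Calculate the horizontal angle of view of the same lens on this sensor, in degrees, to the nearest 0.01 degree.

57.76°

Sensor diagonal = √(12² + 8.06²) = √208.9636 ≈ 14.4556 mm.
From the diagonal AOV: f = 14.4556 / (2·tan(33.6°)) = 14.4556 / 1.32880 ≈ 10.8787 mm.
Horizontal AOV = 2·arctan(12 / (2 × 10.8787)) = 2·arctan(0.55154) ≈ 57.7567°.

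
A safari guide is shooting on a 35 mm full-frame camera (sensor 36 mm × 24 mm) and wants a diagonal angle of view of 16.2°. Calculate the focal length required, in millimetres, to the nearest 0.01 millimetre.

152.00 mm

Sensor diagonal = √(36² + 24²) = √1872.0000 ≈ 43.2666 mm.
From α = 2·arctan(d/2f) we get f = d / (2·tan(α/2)).
With d = 43.2666 mm and α/2 = 8.1°, tan(α/2) ≈ 0.14232, so f ≈ 43.2666 / 0.28464 ≈ 152.0035 mm.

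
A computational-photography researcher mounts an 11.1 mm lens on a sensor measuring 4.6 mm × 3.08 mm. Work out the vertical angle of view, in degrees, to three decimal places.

Angle of view α = 2·arctan(h/2f) with h = 3.08 mm and f = 11.1 mm.
h/2f = 0.13874; arctan(0.13874) ≈ 7.8987°, so α ≈ 15.7974°.

15.797°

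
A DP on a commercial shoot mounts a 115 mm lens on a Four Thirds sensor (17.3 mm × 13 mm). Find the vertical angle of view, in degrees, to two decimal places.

6.47°

Angle of view α = 2·arctan(h/2f) with h = 13 mm and f = 115 mm.
h/2f = 0.05652; arctan(0.05652) ≈ 3.2350°, so α ≈ 6.4700°.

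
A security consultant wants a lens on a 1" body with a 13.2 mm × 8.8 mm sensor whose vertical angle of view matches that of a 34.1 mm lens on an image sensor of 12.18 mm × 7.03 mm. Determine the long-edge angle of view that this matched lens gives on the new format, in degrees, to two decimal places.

17.58°

Equal vertical AOV ⇒ f₂ = f₁ · 8.8/7.03 = 34.1 × 1.25178 ≈ 42.6856 mm.
Long-edge AOV on the new format = 2·arctan(13.2 / (2 × 42.6856)) = 2·arctan(0.15462) ≈ 17.5788°.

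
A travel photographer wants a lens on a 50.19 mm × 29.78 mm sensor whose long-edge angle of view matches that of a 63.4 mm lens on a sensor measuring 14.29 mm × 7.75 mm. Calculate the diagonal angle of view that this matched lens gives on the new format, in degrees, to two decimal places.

14.93°

Equal long-edge AOV ⇒ f₂ = f₁ · 50.19/14.29 = 63.4 × 3.51225 ≈ 222.6764 mm.
Sensor diagonal = √(50.19² + 29.78²) = √3405.8845 ≈ 58.3600 mm.
Diagonal AOV on the new format = 2·arctan(58.3600 / (2 × 222.6764)) = 2·arctan(0.13104) ≈ 14.9312°.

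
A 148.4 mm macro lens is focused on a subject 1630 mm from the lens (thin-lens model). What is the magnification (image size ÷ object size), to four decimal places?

Thin lens: 1/f = 1/dₒ + 1/dᵢ → 1/dᵢ = 1/148.4 − 1/1630 = 0.0061250 mm⁻¹, so dᵢ ≈ 163.2640 mm.
Magnification m = dᵢ/dₒ = 163.2640/1630 ≈ 0.10016.

0.1002×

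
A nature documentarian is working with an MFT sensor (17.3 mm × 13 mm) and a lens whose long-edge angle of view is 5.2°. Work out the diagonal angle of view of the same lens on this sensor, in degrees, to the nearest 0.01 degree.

From the long-edge AOV: f = 17.3 / (2·tan(2.6°)) = 17.3 / 0.09082 ≈ 190.4878 mm.
Sensor diagonal = √(17.3² + 13²) = √468.2900 ≈ 21.6400 mm.
Diagonal AOV = 2·arctan(21.6400 / (2 × 190.4878)) = 2·arctan(0.05680) ≈ 6.5020°.

6.50°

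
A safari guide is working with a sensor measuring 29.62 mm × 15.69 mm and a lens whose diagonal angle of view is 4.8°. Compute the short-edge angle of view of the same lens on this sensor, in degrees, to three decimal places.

Sensor diagonal = √(29.62² + 15.69²) = √1123.5205 ≈ 33.5190 mm.
From the diagonal AOV: f = 33.5190 / (2·tan(2.4°)) = 33.5190 / 0.08382 ≈ 399.8690 mm.
Short-edge AOV = 2·arctan(15.69 / (2 × 399.8690)) = 2·arctan(0.01962) ≈ 2.2479°.

2.248°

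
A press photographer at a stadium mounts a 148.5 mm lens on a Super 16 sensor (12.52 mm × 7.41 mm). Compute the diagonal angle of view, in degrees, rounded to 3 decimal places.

Sensor diagonal = √(12.52² + 7.41²) = √211.6585 ≈ 14.5485 mm.
Angle of view α = 2·arctan(d/2f) with d = 14.5485 mm and f = 148.5 mm.
d/2f = 0.04898; arctan(0.04898) ≈ 2.8044°, so α ≈ 5.6088°.

5.609°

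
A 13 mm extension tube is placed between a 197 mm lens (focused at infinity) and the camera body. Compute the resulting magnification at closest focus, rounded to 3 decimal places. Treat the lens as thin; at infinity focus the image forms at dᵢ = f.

0.066×

The tube moves the image plane from f to f + e, so dᵢ = 197 + 13 = 210 mm. Focus is achieved when 1/f = 1/dₒ + 1/dᵢ, giving dₒ = 1/(1/f − 1/(f+e)).
Magnification m = dᵢ/dₒ = (f+e)·(1/f − 1/(f+e)) = e/f = 13/197 ≈ 0.0660.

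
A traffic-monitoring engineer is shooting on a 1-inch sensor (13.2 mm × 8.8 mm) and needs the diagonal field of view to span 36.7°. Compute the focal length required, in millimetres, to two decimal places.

Sensor diagonal = √(13.2² + 8.8²) = √251.6800 ≈ 15.8644 mm.
From α = 2·arctan(d/2f) we get f = d / (2·tan(α/2)).
With d = 15.8644 mm and α/2 = 18.35°, tan(α/2) ≈ 0.33169, so f ≈ 15.8644 / 0.66337 ≈ 23.9148 mm.

23.91 mm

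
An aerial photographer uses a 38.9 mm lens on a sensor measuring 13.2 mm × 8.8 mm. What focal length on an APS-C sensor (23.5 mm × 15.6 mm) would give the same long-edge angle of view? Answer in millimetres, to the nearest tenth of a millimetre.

Equal angle of view means equal width/f ratio, so f₂ = f₁ · (width₂/width₁) = 38.9 × 23.5/13.2.
f₂ = 38.9 × 1.78030 ≈ 69.254 mm.

69.3 mm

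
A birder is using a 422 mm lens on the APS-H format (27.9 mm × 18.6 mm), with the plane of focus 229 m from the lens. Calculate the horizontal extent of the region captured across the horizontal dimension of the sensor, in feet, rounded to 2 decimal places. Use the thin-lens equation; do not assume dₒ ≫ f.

dₒ: 229 m = 229000 mm.
Similar triangles through the lens centre give W/dₒ = w/dᵢ; with 1/f = 1/dₒ + 1/dᵢ this gives W = w·(dₒ − f)/f.
W = 27.9 mm × (229000 − 422) / 422 = 27.9 × 541.6540 ≈ 15112.147 mm = 15112.147/304.8 ft = 49.5805 ft.

49.58 ft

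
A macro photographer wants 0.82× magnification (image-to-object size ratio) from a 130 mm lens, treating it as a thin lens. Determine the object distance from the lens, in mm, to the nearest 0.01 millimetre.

With m = dᵢ/dₒ and 1/f = 1/dₒ + 1/dᵢ, substituting dᵢ = m·dₒ gives 1/f = (1 + 1/m)/dₒ, hence dₒ = f·(1 + 1/m).
dₒ = 130 × (1 + 1/0.82) = 130 × 2.21951 ≈ 288.537 mm.

288.54 mm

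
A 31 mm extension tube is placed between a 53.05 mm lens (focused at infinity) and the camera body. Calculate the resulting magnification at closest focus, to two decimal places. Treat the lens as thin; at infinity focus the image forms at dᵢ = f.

The tube moves the image plane from f to f + e, so dᵢ = 53.05 + 31 = 84.05 mm. Focus is achieved when 1/f = 1/dₒ + 1/dᵢ, giving dₒ = 1/(1/f − 1/(f+e)).
Magnification m = dᵢ/dₒ = (f+e)·(1/f − 1/(f+e)) = e/f = 31/53.05 ≈ 0.5844.

0.58×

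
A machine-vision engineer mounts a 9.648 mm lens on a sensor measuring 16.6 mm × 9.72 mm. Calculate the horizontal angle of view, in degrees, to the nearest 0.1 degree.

81.4°

Angle of view α = 2·arctan(w/2f) with w = 16.6 mm and f = 9.648 mm.
w/2f = 0.86028; arctan(0.86028) ≈ 40.7048°, so α ≈ 81.4096°.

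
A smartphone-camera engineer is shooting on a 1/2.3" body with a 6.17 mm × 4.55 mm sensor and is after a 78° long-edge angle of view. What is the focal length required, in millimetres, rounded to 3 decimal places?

3.810 mm

From α = 2·arctan(w/2f) we get f = w / (2·tan(α/2)).
With w = 6.17 mm and α/2 = 39°, tan(α/2) ≈ 0.80978, so f ≈ 6.17 / 1.61957 ≈ 3.8097 mm.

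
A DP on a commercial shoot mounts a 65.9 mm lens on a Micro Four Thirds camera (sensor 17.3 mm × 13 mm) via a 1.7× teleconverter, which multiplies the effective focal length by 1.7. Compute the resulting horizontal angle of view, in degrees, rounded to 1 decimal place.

8.8°

Effective focal length f = 65.9 × 1.7 = 112.03 mm.
α = 2·arctan(17.3 / (2 × 112.03)) = 2·arctan(0.07721) ≈ 8.8303°.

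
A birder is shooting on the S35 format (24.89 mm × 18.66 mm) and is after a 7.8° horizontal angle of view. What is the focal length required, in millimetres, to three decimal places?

182.550 mm

From α = 2·arctan(w/2f) we get f = w / (2·tan(α/2)).
With w = 24.89 mm and α/2 = 3.9°, tan(α/2) ≈ 0.06817, so f ≈ 24.89 / 0.13635 ≈ 182.5498 mm.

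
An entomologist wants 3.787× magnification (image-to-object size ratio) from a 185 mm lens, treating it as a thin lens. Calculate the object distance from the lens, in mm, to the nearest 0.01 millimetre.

With m = dᵢ/dₒ and 1/f = 1/dₒ + 1/dᵢ, substituting dᵢ = m·dₒ gives 1/f = (1 + 1/m)/dₒ, hence dₒ = f·(1 + 1/m).
dₒ = 185 × (1 + 1/3.787) = 185 × 1.26406 ≈ 233.851 mm.

233.85 mm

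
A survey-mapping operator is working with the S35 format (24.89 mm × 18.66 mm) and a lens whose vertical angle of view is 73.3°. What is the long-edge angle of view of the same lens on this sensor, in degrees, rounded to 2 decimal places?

89.56°

From the vertical AOV: f = 18.66 / (2·tan(36.65°)) = 18.66 / 1.48804 ≈ 12.5400 mm.
Long-edge AOV = 2·arctan(24.89 / (2 × 12.5400)) = 2·arctan(0.99243) ≈ 89.5644°.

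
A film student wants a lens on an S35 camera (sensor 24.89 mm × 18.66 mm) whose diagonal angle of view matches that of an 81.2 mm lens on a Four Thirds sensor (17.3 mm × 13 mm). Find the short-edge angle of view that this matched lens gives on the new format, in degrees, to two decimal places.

Sensor diagonal = √(17.3² + 13²) = √468.2900 ≈ 21.6400 mm.
Sensor diagonal = √(24.89² + 18.66²) = √967.7077 ≈ 31.1080 mm.
Equal diagonal AOV ⇒ f₂ = f₁ · 31.1080/21.6400 = 81.2 × 1.43752 ≈ 116.7268 mm.
Short-edge AOV on the new format = 2·arctan(18.66 / (2 × 116.7268)) = 2·arctan(0.07993) ≈ 9.1399°.

9.14°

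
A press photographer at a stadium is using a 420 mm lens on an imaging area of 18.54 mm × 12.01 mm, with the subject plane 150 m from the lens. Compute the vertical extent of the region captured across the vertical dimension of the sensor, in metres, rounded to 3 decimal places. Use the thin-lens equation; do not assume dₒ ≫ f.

4.277 m

dₒ: 150 m = 150000 mm.
Similar triangles through the lens centre give W/dₒ = h/dᵢ; with 1/f = 1/dₒ + 1/dᵢ this gives W = h·(dₒ − f)/f.
W = 12.01 mm × (150000 − 420) / 420 = 12.01 × 356.1429 ≈ 4277.276 mm = 4.27728 m.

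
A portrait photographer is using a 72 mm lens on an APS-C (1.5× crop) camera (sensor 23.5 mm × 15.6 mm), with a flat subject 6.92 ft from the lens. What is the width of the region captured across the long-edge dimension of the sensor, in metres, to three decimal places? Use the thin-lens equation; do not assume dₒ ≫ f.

0.665 m

dₒ: 6.92 ft × 304.8 mm/ft = 2109.22 mm.
Similar triangles through the lens centre give W/dₒ = w/dᵢ; with 1/f = 1/dₒ + 1/dᵢ this gives W = w·(dₒ − f)/f.
W = 23.5 mm × (2109.22 − 72) / 72 = 23.5 × 28.2947 ≈ 664.925 mm = 0.664925 m.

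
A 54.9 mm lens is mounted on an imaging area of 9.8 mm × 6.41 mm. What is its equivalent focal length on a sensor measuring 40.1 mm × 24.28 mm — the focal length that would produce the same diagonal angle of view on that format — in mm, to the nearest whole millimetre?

Sensor diagonal = √(9.8² + 6.41²) = √137.1281 ≈ 11.7102 mm.
Sensor diagonal = √(40.1² + 24.28²) = √2197.5284 ≈ 46.8778 mm.
Equal angle of view means equal diagonal/f ratio, so f₂ = f₁ · (diagonal₂/diagonal₁) = 54.9 × 46.8778/11.7102.
f₂ = 54.9 × 4.00317 ≈ 219.774 mm.

220 mm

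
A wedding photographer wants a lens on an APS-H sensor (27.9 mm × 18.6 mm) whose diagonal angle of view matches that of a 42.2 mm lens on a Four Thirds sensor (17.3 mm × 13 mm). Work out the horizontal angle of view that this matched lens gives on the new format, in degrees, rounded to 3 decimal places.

24.085°

Sensor diagonal = √(17.3² + 13²) = √468.2900 ≈ 21.6400 mm.
Sensor diagonal = √(27.9² + 18.6²) = √1124.3700 ≈ 33.5316 mm.
Equal diagonal AOV ⇒ f₂ = f₁ · 33.5316/21.6400 = 42.2 × 1.54952 ≈ 65.3897 mm.
Horizontal AOV on the new format = 2·arctan(27.9 / (2 × 65.3897)) = 2·arctan(0.21334) ≈ 24.0855°.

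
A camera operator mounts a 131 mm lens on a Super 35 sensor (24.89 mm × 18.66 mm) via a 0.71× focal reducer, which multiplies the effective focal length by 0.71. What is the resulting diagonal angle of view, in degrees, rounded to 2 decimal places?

18.99°

Effective focal length f = 131 × 0.71 = 93.01 mm.
Sensor diagonal = √(24.89² + 18.66²) = √967.7077 ≈ 31.1080 mm.
α = 2·arctan(31.108 / (2 × 93.01)) = 2·arctan(0.16723) ≈ 18.9874°.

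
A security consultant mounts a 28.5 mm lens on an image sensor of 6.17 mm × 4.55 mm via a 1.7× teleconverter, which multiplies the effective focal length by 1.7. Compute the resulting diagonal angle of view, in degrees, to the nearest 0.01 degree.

9.05°

Effective focal length f = 28.5 × 1.7 = 48.45 mm.
Sensor diagonal = √(6.17² + 4.55²) = √58.7714 ≈ 7.6663 mm.
α = 2·arctan(7.666 / (2 × 48.45)) = 2·arctan(0.07912) ≈ 9.0471°.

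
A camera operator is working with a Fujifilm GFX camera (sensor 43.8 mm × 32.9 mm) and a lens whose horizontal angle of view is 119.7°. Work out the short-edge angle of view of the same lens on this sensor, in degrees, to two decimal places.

From the horizontal AOV: f = 43.8 / (2·tan(59.85°)) = 43.8 / 3.44325 ≈ 12.7205 mm.
Short-edge AOV = 2·arctan(32.9 / (2 × 12.7205)) = 2·arctan(1.29318) ≈ 104.5715°.

104.57°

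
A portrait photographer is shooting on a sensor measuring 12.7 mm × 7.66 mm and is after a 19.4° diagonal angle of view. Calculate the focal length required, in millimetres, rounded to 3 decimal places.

43.383 mm

Sensor diagonal = √(12.7² + 7.66²) = √219.9656 ≈ 14.8312 mm.
From α = 2·arctan(d/2f) we get f = d / (2·tan(α/2)).
With d = 14.8312 mm and α/2 = 9.7°, tan(α/2) ≈ 0.17093, so f ≈ 14.8312 / 0.34187 ≈ 43.3832 mm.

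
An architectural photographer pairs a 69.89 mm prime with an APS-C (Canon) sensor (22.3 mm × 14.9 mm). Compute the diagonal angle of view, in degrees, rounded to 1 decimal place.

21.7°

Sensor diagonal = √(22.3² + 14.9²) = √719.3000 ≈ 26.8198 mm.
Angle of view α = 2·arctan(d/2f) with d = 26.8198 mm and f = 69.89 mm.
d/2f = 0.19187; arctan(0.19187) ≈ 10.8614°, so α ≈ 21.7228°.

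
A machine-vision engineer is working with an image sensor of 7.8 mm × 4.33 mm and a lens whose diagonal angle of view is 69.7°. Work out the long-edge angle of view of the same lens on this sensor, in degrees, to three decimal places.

62.666°

Sensor diagonal = √(7.8² + 4.33²) = √79.5889 ≈ 8.9213 mm.
From the diagonal AOV: f = 8.9213 / (2·tan(34.85°)) = 8.9213 / 1.39263 ≈ 6.4061 mm.
Long-edge AOV = 2·arctan(7.8 / (2 × 6.4061)) = 2·arctan(0.60880) ≈ 62.6659°.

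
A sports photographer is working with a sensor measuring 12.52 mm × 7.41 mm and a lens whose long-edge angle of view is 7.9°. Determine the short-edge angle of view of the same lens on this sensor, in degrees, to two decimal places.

4.68°

From the long-edge AOV: f = 12.52 / (2·tan(3.95°)) = 12.52 / 0.13810 ≈ 90.6590 mm.
Short-edge AOV = 2·arctan(7.41 / (2 × 90.6590)) = 2·arctan(0.04087) ≈ 4.6805°.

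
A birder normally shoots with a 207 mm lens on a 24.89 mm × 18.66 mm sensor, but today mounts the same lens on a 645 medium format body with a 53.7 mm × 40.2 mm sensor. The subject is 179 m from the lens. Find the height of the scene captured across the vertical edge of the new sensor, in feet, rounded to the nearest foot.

The focal length stays 207 mm; the relevant sensor dimension is now h = 40.2 mm. Object distance dₒ = 179 m = 179000 mm.
Thin-lens field height W = h·(dₒ − f)/f = 40.2 × (179000 − 207)/207 ≈ 34722.119 mm = 34722.119/304.8 ft = 113.918 ft.

114 ft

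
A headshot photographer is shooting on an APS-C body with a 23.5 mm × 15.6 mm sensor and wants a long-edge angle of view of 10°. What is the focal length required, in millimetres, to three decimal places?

From α = 2·arctan(w/2f) we get f = w / (2·tan(α/2)).
With w = 23.5 mm and α/2 = 5°, tan(α/2) ≈ 0.08749, so f ≈ 23.5 / 0.17498 ≈ 134.3031 mm.

134.303 mm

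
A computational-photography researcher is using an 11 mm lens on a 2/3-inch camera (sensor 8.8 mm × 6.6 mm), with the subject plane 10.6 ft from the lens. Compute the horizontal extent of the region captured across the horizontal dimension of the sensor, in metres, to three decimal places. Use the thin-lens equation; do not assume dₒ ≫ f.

dₒ: 10.6 ft × 304.8 mm/ft = 3230.88 mm.
Similar triangles through the lens centre give W/dₒ = w/dᵢ; with 1/f = 1/dₒ + 1/dᵢ this gives W = w·(dₒ − f)/f.
W = 8.8 mm × (3230.88 − 11) / 11 = 8.8 × 292.7164 ≈ 2575.904 mm = 2.5759 m.

2.576 m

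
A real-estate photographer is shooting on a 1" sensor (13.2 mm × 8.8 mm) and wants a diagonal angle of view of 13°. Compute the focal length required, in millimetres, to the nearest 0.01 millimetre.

69.62 mm

Sensor diagonal = √(13.2² + 8.8²) = √251.6800 ≈ 15.8644 mm.
From α = 2·arctan(d/2f) we get f = d / (2·tan(α/2)).
With d = 15.8644 mm and α/2 = 6.5°, tan(α/2) ≈ 0.11394, so f ≈ 15.8644 / 0.22787 ≈ 69.6201 mm.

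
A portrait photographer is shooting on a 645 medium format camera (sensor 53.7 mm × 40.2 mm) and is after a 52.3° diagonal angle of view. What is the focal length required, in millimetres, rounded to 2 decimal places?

68.31 mm

Sensor diagonal = √(53.7² + 40.2²) = √4499.7300 ≈ 67.0800 mm.
From α = 2·arctan(d/2f) we get f = d / (2·tan(α/2)).
With d = 67.0800 mm and α/2 = 26.15°, tan(α/2) ≈ 0.49098, so f ≈ 67.0800 / 0.98196 ≈ 68.3127 mm.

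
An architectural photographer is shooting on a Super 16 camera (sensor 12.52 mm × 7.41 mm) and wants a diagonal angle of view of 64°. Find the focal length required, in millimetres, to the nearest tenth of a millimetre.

11.6 mm

Sensor diagonal = √(12.52² + 7.41²) = √211.6585 ≈ 14.5485 mm.
From α = 2·arctan(d/2f) we get f = d / (2·tan(α/2)).
With d = 14.5485 mm and α/2 = 32°, tan(α/2) ≈ 0.62487, so f ≈ 14.5485 / 1.24974 ≈ 11.6412 mm.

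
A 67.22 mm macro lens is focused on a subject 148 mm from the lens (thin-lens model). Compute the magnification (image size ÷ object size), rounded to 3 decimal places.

Thin lens: 1/f = 1/dₒ + 1/dᵢ → 1/dᵢ = 1/67.22 − 1/148 = 0.0081198 mm⁻¹, so dᵢ ≈ 123.1562 mm.
Magnification m = dᵢ/dₒ = 123.1562/148 ≈ 0.83214.

0.832×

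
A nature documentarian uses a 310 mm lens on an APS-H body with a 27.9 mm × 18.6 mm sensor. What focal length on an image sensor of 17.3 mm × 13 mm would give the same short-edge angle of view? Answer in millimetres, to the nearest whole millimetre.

217 mm

Equal angle of view means equal height/f ratio, so f₂ = f₁ · (height₂/height₁) = 310 × 13/18.6.
f₂ = 310 × 0.69892 ≈ 216.667 mm.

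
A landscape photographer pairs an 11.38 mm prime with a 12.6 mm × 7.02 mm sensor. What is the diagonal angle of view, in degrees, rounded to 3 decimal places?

Sensor diagonal = √(12.6² + 7.02²) = √208.0404 ≈ 14.4236 mm.
Angle of view α = 2·arctan(d/2f) with d = 14.4236 mm and f = 11.38 mm.
d/2f = 0.63373; arctan(0.63373) ≈ 32.3635°, so α ≈ 64.7270°.

64.727°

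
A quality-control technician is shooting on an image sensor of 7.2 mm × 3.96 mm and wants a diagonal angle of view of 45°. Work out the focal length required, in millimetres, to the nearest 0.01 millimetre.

Sensor diagonal = √(7.2² + 3.96²) = √67.5216 ≈ 8.2172 mm.
From α = 2·arctan(d/2f) we get f = d / (2·tan(α/2)).
With d = 8.2172 mm and α/2 = 22.5°, tan(α/2) ≈ 0.41421, so f ≈ 8.2172 / 0.82843 ≈ 9.9190 mm.

9.92 mm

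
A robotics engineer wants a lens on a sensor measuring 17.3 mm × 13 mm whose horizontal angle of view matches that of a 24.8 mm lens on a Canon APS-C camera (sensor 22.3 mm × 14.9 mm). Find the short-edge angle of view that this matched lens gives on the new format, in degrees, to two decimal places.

Equal horizontal AOV ⇒ f₂ = f₁ · 17.3/22.3 = 24.8 × 0.77578 ≈ 19.2395 mm.
Short-edge AOV on the new format = 2·arctan(13 / (2 × 19.2395)) = 2·arctan(0.33785) ≈ 37.3348°.

37.33°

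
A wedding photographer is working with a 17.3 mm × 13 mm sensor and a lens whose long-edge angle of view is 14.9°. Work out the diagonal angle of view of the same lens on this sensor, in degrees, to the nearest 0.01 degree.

18.58°

From the long-edge AOV: f = 17.3 / (2·tan(7.45°)) = 17.3 / 0.26153 ≈ 66.1493 mm.
Sensor diagonal = √(17.3² + 13²) = √468.2900 ≈ 21.6400 mm.
Diagonal AOV = 2·arctan(21.6400 / (2 × 66.1493)) = 2·arctan(0.16357) ≈ 18.5792°.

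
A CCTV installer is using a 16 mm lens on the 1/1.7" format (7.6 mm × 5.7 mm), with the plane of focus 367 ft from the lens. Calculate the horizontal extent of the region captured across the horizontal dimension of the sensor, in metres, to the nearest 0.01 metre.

dₒ: 367 ft × 304.8 mm/ft = 111861.60 mm.
Similar triangles through the lens centre give W/dₒ = w/dᵢ; with 1/f = 1/dₒ + 1/dᵢ this gives W = w·(dₒ − f)/f.
W = 7.6 mm × (111862 − 16) / 16 = 7.6 × 6990.3498 ≈ 53126.658 mm = 53.1267 m.

53.13 m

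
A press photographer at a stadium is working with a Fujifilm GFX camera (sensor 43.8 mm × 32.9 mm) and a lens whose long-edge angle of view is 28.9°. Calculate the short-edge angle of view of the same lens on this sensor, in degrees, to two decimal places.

21.91°

From the long-edge AOV: f = 43.8 / (2·tan(14.45°)) = 43.8 / 0.51537 ≈ 84.9869 mm.
Short-edge AOV = 2·arctan(32.9 / (2 × 84.9869)) = 2·arctan(0.19356) ≈ 21.9093°.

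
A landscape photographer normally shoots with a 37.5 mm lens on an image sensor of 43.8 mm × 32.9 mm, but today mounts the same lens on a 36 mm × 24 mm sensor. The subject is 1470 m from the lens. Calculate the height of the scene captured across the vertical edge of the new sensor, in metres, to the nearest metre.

The focal length stays 37.5 mm; the relevant sensor dimension is now h = 24 mm. Object distance dₒ = 1470 m = 1.47e+06 mm.
Thin-lens field height W = h·(dₒ − f)/f = 24 × (1.47e+06 − 37.5)/37.5 ≈ 940776.000 mm = 940.776 m.

941 m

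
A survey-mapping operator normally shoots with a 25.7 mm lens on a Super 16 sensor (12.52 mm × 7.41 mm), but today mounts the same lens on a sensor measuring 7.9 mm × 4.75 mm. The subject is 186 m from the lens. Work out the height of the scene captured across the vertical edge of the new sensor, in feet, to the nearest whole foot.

113 ft

The focal length stays 25.7 mm; the relevant sensor dimension is now h = 4.75 mm. Object distance dₒ = 186 m = 186000 mm.
Thin-lens field height W = h·(dₒ − f)/f = 4.75 × (186000 − 25.7)/25.7 ≈ 34372.682 mm = 34372.682/304.8 ft = 112.771 ft.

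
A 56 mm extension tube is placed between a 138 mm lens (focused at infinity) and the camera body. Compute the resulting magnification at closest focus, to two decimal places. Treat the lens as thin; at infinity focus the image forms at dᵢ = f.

The tube moves the image plane from f to f + e, so dᵢ = 138 + 56 = 194 mm. Focus is achieved when 1/f = 1/dₒ + 1/dᵢ, giving dₒ = 1/(1/f − 1/(f+e)).
Magnification m = dᵢ/dₒ = (f+e)·(1/f − 1/(f+e)) = e/f = 56/138 ≈ 0.4058.

0.41×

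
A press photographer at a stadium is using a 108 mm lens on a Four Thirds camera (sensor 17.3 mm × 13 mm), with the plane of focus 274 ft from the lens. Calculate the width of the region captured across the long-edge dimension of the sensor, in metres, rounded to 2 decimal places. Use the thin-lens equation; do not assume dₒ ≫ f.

dₒ: 274 ft × 304.8 mm/ft = 83515.20 mm.
Similar triangles through the lens centre give W/dₒ = w/dᵢ; with 1/f = 1/dₒ + 1/dᵢ this gives W = w·(dₒ − f)/f.
W = 17.3 mm × (83515.2 − 108) / 108 = 17.3 × 772.2889 ≈ 13360.597 mm = 13.3606 m.

13.36 m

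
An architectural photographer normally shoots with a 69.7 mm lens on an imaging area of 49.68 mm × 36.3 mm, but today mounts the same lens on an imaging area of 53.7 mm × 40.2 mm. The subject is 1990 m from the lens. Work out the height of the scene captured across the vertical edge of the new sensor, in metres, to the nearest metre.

The focal length stays 69.7 mm; the relevant sensor dimension is now h = 40.2 mm. Object distance dₒ = 1990 m = 1.99e+06 mm.
Thin-lens field height W = h·(dₒ − f)/f = 40.2 × (1.99e+06 − 69.7)/69.7 ≈ 1147707.289 mm = 1147.71 m.

1148 m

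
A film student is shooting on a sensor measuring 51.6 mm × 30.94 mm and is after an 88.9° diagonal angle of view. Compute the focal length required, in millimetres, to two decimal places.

30.67 mm

Sensor diagonal = √(51.6² + 30.94²) = √3619.8436 ≈ 60.1651 mm.
From α = 2·arctan(d/2f) we get f = d / (2·tan(α/2)).
With d = 60.1651 mm and α/2 = 44.45°, tan(α/2) ≈ 0.98098, so f ≈ 60.1651 / 1.96197 ≈ 30.6657 mm.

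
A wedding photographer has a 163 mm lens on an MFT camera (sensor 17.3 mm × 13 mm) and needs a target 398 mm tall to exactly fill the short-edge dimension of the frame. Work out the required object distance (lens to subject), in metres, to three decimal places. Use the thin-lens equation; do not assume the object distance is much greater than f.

5.153 m

Magnification m = h/W = dᵢ/dₒ; combined with 1/f = 1/dₒ + 1/dᵢ this gives dₒ = f·(1 + W/h).
dₒ = 163 mm × (1 + 398/13) = 163 × 31.6154 ≈ 5153.308 mm = 5.15331 m.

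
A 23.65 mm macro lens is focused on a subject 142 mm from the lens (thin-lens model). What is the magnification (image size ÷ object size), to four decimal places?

0.1998×

Thin lens: 1/f = 1/dₒ + 1/dᵢ → 1/dᵢ = 1/23.65 − 1/142 = 0.0352410 mm⁻¹, so dᵢ ≈ 28.3760 mm.
Magnification m = dᵢ/dₒ = 28.3760/142 ≈ 0.19983.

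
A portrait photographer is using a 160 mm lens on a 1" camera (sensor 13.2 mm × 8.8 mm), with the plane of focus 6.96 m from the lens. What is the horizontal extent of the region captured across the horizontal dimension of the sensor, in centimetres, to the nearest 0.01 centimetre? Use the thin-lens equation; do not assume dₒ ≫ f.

56.10 cm

dₒ: 6.96 m = 6960 mm.
Similar triangles through the lens centre give W/dₒ = w/dᵢ; with 1/f = 1/dₒ + 1/dᵢ this gives W = w·(dₒ − f)/f.
W = 13.2 mm × (6960 − 160) / 160 = 13.2 × 42.5000 ≈ 561.000 mm = 56.1 cm.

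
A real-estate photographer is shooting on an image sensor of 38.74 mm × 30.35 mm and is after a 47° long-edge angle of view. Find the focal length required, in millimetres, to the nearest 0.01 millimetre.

From α = 2·arctan(w/2f) we get f = w / (2·tan(α/2)).
With w = 38.74 mm and α/2 = 23.5°, tan(α/2) ≈ 0.43481, so f ≈ 38.74 / 0.86962 ≈ 44.5480 mm.

44.55 mm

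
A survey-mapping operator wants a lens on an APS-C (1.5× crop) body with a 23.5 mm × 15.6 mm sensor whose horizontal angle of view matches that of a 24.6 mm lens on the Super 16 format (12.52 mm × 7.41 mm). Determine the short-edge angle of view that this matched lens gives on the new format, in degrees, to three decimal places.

19.176°

Equal horizontal AOV ⇒ f₂ = f₁ · 23.5/12.52 = 24.6 × 1.87700 ≈ 46.1741 mm.
Short-edge AOV on the new format = 2·arctan(15.6 / (2 × 46.1741)) = 2·arctan(0.16893) ≈ 19.1764°.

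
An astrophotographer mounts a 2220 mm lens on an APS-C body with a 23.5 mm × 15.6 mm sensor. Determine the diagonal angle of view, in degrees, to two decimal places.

0.73°

Sensor diagonal = √(23.5² + 15.6²) = √795.6100 ≈ 28.2066 mm.
Angle of view α = 2·arctan(d/2f) with d = 28.2066 mm and f = 2220 mm.
d/2f = 0.00635; arctan(0.00635) ≈ 0.3640°, so α ≈ 0.7280°.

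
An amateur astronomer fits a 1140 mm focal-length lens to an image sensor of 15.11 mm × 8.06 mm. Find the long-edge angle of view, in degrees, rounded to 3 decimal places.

0.759°

Angle of view α = 2·arctan(w/2f) with w = 15.11 mm and f = 1140 mm.
w/2f = 0.00663; arctan(0.00663) ≈ 0.3797°, so α ≈ 0.7594°.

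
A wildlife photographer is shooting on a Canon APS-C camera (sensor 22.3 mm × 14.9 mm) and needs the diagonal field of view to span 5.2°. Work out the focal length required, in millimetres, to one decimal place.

Sensor diagonal = √(22.3² + 14.9²) = √719.3000 ≈ 26.8198 mm.
From α = 2·arctan(d/2f) we get f = d / (2·tan(α/2)).
With d = 26.8198 mm and α/2 = 2.6°, tan(α/2) ≈ 0.04541, so f ≈ 26.8198 / 0.09082 ≈ 295.3086 mm.

295.3 mm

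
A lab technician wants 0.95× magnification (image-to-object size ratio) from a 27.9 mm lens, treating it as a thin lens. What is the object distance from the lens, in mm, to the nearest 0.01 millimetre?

With m = dᵢ/dₒ and 1/f = 1/dₒ + 1/dᵢ, substituting dᵢ = m·dₒ gives 1/f = (1 + 1/m)/dₒ, hence dₒ = f·(1 + 1/m).
dₒ = 27.9 × (1 + 1/0.95) = 27.9 × 2.05263 ≈ 57.268 mm.

57.27 mm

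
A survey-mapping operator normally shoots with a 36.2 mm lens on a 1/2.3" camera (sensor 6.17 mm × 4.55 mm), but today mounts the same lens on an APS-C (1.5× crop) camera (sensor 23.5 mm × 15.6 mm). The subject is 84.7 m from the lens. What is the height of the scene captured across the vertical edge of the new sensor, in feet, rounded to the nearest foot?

120 ft

The focal length stays 36.2 mm; the relevant sensor dimension is now h = 15.6 mm. Object distance dₒ = 84.7 m = 84700 mm.
Thin-lens field height W = h·(dₒ − f)/f = 15.6 × (84700 − 36.2)/36.2 ≈ 36484.952 mm = 36484.952/304.8 ft = 119.701 ft.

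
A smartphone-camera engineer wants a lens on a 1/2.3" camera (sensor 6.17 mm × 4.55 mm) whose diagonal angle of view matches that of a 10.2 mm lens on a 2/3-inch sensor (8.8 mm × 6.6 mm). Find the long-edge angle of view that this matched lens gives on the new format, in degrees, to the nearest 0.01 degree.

Sensor diagonal = √(8.8² + 6.6²) = √121.0000 ≈ 11.0000 mm.
Sensor diagonal = √(6.17² + 4.55²) = √58.7714 ≈ 7.6663 mm.
Equal diagonal AOV ⇒ f₂ = f₁ · 7.6663/11.0000 = 10.2 × 0.69693 ≈ 7.1087 mm.
Long-edge AOV on the new format = 2·arctan(6.17 / (2 × 7.1087)) = 2·arctan(0.43397) ≈ 46.9193°.

46.92°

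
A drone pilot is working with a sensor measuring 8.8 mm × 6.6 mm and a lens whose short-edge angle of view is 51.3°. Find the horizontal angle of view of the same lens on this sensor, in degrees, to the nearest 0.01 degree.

From the short-edge AOV: f = 6.6 / (2·tan(25.65°)) = 6.6 / 0.96039 ≈ 6.8722 mm.
Horizontal AOV = 2·arctan(8.8 / (2 × 6.8722)) = 2·arctan(0.64026) ≈ 65.2594°.

65.26°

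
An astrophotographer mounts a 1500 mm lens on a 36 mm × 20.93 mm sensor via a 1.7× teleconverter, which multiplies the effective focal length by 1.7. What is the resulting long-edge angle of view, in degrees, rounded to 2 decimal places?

0.81°

Effective focal length f = 1500 × 1.7 = 2550 mm.
α = 2·arctan(36 / (2 × 2550)) = 2·arctan(0.00706) ≈ 0.8089°.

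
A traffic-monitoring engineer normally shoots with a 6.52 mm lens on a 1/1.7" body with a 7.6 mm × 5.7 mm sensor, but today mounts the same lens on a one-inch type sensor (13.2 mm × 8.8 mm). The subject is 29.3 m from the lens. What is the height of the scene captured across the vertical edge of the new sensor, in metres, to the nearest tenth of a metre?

The focal length stays 6.52 mm; the relevant sensor dimension is now h = 8.8 mm. Object distance dₒ = 29.3 m = 29300 mm.
Thin-lens field height W = h·(dₒ − f)/f = 8.8 × (29300 − 6.52)/6.52 ≈ 39537.212 mm = 39.5372 m.

39.5 m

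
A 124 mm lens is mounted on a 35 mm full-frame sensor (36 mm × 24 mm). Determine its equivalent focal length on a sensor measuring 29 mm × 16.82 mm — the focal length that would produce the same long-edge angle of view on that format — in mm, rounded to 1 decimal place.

Equal angle of view means equal width/f ratio, so f₂ = f₁ · (width₂/width₁) = 124 × 29/36.
f₂ = 124 × 0.80556 ≈ 99.889 mm.

99.9 mm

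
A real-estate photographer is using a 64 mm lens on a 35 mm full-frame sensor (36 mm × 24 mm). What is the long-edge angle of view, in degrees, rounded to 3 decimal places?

Angle of view α = 2·arctan(w/2f) with w = 36 mm and f = 64 mm.
w/2f = 0.28125; arctan(0.28125) ≈ 15.7086°, so α ≈ 31.4173°.

31.417°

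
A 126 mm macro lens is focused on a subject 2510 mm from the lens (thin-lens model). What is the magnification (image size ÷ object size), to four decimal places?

0.0529×

Thin lens: 1/f = 1/dₒ + 1/dᵢ → 1/dᵢ = 1/126 − 1/2510 = 0.0075381 mm⁻¹, so dᵢ ≈ 132.6594 mm.
Magnification m = dᵢ/dₒ = 132.6594/2510 ≈ 0.05285.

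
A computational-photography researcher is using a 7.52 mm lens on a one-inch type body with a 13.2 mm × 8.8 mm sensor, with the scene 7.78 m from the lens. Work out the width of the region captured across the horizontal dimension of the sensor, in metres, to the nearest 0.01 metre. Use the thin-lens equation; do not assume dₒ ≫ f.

13.64 m

dₒ: 7.78 m = 7780 mm.
Similar triangles through the lens centre give W/dₒ = w/dᵢ; with 1/f = 1/dₒ + 1/dᵢ this gives W = w·(dₒ − f)/f.
W = 13.2 mm × (7780 − 7.52) / 7.52 = 13.2 × 1033.5745 ≈ 13643.183 mm = 13.6432 m.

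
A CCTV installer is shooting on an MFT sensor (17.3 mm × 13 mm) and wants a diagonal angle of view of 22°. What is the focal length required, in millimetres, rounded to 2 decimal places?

55.66 mm

Sensor diagonal = √(17.3² + 13²) = √468.2900 ≈ 21.6400 mm.
From α = 2·arctan(d/2f) we get f = d / (2·tan(α/2)).
With d = 21.6400 mm and α/2 = 11°, tan(α/2) ≈ 0.19438, so f ≈ 21.6400 / 0.38876 ≈ 55.6641 mm.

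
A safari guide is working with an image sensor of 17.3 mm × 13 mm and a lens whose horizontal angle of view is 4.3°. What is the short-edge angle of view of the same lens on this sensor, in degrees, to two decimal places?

From the horizontal AOV: f = 17.3 / (2·tan(2.15°)) = 17.3 / 0.07508 ≈ 230.4074 mm.
Short-edge AOV = 2·arctan(13 / (2 × 230.4074)) = 2·arctan(0.02821) ≈ 3.2319°.

3.23°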